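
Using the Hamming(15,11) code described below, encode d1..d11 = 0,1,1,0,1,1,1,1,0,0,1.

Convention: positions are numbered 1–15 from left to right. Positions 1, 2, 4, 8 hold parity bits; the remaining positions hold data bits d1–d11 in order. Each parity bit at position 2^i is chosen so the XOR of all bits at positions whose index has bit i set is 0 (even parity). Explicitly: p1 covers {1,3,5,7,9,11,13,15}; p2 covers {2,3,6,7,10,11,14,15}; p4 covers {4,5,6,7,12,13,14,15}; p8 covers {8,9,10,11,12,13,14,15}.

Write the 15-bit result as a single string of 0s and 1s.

000011011111001

Place data at non-parity positions: p1 p2 0 p4 1 1 0 p8 1 1 1 1 0 0 1
p1 (pos 1,3,5,7,9,11,13,15): XOR of data positions = 0⊕1⊕0⊕1⊕1⊕0⊕1 = 0
p2 (pos 2,3,6,7,10,11,14,15): XOR of data positions = 0⊕1⊕0⊕1⊕1⊕0⊕1 = 0
p4 (pos 4,5,6,7,12,13,14,15): XOR of data positions = 1⊕1⊕0⊕1⊕0⊕0⊕1 = 0
p8 (pos 8,9,10,11,12,13,14,15): XOR of data positions = 1⊕1⊕1⊕1⊕0⊕0⊕1 = 1
Codeword: 000011011111001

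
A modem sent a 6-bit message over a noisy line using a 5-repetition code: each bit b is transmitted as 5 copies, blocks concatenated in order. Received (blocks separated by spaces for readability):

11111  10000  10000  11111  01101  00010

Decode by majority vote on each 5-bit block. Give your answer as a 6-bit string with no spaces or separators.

Block 1 (11111): 5 ones → 1
Block 2 (10000): 1 one → 0
Block 3 (10000): 1 one → 0
Block 4 (11111): 5 ones → 1
Block 5 (01101): 3 ones → 1
Block 6 (00010): 1 one → 0

100110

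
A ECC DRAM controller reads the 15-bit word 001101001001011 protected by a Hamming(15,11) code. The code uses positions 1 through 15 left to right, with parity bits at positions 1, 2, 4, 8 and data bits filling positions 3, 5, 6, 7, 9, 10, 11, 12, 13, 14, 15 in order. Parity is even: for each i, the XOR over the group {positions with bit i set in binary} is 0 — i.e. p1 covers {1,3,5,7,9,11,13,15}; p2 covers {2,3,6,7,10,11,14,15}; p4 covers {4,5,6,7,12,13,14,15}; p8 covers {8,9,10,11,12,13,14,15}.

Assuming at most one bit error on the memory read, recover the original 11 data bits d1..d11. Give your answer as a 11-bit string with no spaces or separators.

s1 (pos 1,3,5,7,9,11,13,15): 0⊕1⊕0⊕0⊕1⊕0⊕0⊕1 = 1
s2 (pos 2,3,6,7,10,11,14,15): 0⊕1⊕1⊕0⊕0⊕0⊕1⊕1 = 0
s4 (pos 4,5,6,7,12,13,14,15): 1⊕0⊕1⊕0⊕1⊕0⊕1⊕1 = 1
s8 (pos 8,9,10,11,12,13,14,15): 0⊕1⊕0⊕0⊕1⊕0⊕1⊕1 = 0
Syndrome s8…s1 = 0101 → error at position 5.
Flip position 5: 001101001001011 → 001111001001011
Read data bits from positions 3,5,6,7,9,10,11,12,13,14,15: 11101001011

11101001011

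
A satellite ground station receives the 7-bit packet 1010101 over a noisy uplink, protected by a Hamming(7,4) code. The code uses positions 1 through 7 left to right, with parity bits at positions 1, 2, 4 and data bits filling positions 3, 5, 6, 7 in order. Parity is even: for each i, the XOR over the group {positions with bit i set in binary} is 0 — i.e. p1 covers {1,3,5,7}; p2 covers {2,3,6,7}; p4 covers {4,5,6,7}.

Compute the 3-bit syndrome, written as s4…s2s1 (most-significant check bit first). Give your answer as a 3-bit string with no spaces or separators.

000

s1 (pos 1,3,5,7): 1⊕1⊕1⊕1 = 0
s2 (pos 2,3,6,7): 0⊕1⊕0⊕1 = 0
s4 (pos 4,5,6,7): 0⊕1⊕0⊕1 = 0
Syndrome s4…s1 = 000 → no error.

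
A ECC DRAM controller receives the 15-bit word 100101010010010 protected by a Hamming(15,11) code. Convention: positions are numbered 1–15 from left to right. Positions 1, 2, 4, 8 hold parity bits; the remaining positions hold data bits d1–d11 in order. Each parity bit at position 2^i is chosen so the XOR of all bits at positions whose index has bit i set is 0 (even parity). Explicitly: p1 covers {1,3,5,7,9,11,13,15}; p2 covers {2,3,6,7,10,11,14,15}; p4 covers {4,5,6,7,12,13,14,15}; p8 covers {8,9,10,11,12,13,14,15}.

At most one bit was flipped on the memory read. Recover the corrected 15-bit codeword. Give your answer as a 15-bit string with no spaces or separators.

s1 (pos 1,3,5,7,9,11,13,15): 1⊕0⊕0⊕0⊕0⊕1⊕0⊕0 = 0
s2 (pos 2,3,6,7,10,11,14,15): 0⊕0⊕1⊕0⊕0⊕1⊕1⊕0 = 1
s4 (pos 4,5,6,7,12,13,14,15): 1⊕0⊕1⊕0⊕0⊕0⊕1⊕0 = 1
s8 (pos 8,9,10,11,12,13,14,15): 1⊕0⊕0⊕1⊕0⊕0⊕1⊕0 = 1
Syndrome s8…s1 = 1110 → error at position 14.
Flip position 14: 100101010010010 → 100101010010000

100101010010000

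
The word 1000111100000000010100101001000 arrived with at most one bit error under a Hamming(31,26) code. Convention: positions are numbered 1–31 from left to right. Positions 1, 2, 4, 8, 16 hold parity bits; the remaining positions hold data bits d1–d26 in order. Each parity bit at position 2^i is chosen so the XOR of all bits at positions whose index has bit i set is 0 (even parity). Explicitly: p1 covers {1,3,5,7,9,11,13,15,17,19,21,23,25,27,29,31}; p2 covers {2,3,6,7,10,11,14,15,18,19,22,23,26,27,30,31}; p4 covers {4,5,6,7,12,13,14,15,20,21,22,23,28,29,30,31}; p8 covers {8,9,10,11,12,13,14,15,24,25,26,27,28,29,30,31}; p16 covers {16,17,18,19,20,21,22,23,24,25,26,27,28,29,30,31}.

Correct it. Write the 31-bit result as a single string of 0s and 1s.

1000111100000000010100100001000

s1 (pos 1,3,5,7,9,11,13,15,17,19,21,23,25,27,29,31): 1⊕0⊕1⊕1⊕0⊕0⊕0⊕0⊕0⊕0⊕0⊕1⊕1⊕0⊕0⊕0 = 1
s2 (pos 2,3,6,7,10,11,14,15,18,19,22,23,26,27,30,31): 0⊕0⊕1⊕1⊕0⊕0⊕0⊕0⊕1⊕0⊕0⊕1⊕0⊕0⊕0⊕0 = 0
s4 (pos 4,5,6,7,12,13,14,15,20,21,22,23,28,29,30,31): 0⊕1⊕1⊕1⊕0⊕0⊕0⊕0⊕1⊕0⊕0⊕1⊕1⊕0⊕0⊕0 = 0
s8 (pos 8,9,10,11,12,13,14,15,24,25,26,27,28,29,30,31): 1⊕0⊕0⊕0⊕0⊕0⊕0⊕0⊕0⊕1⊕0⊕0⊕1⊕0⊕0⊕0 = 1
s16 (pos 16,17,18,19,20,21,22,23,24,25,26,27,28,29,30,31): 0⊕0⊕1⊕0⊕1⊕0⊕0⊕1⊕0⊕1⊕0⊕0⊕1⊕0⊕0⊕0 = 1
Syndrome s16…s1 = 11001 → error at position 25.
Flip position 25: 1000111100000000010100101001000 → 1000111100000000010100100001000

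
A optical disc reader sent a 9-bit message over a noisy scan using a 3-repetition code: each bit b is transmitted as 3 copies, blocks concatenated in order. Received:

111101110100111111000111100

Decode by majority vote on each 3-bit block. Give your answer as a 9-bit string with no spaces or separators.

111011010

Block 1 (111): 3 ones → 1
Block 2 (101): 2 ones → 1
Block 3 (110): 2 ones → 1
Block 4 (100): 1 one → 0
Block 5 (111): 3 ones → 1
Block 6 (111): 3 ones → 1
Block 7 (000): 0 ones → 0
Block 8 (111): 3 ones → 1
Block 9 (100): 1 one → 0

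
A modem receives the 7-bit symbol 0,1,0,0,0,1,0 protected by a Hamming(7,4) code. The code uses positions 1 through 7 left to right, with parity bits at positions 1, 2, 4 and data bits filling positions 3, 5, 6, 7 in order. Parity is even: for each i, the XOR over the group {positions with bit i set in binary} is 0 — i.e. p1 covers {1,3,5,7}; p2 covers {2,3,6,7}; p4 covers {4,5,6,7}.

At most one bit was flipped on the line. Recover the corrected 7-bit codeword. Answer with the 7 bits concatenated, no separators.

s1 (pos 1,3,5,7): 0⊕0⊕0⊕0 = 0
s2 (pos 2,3,6,7): 1⊕0⊕1⊕0 = 0
s4 (pos 4,5,6,7): 0⊕0⊕1⊕0 = 1
Syndrome s4…s1 = 100 → error at position 4.
Flip position 4: 0100010 → 0101010

0101010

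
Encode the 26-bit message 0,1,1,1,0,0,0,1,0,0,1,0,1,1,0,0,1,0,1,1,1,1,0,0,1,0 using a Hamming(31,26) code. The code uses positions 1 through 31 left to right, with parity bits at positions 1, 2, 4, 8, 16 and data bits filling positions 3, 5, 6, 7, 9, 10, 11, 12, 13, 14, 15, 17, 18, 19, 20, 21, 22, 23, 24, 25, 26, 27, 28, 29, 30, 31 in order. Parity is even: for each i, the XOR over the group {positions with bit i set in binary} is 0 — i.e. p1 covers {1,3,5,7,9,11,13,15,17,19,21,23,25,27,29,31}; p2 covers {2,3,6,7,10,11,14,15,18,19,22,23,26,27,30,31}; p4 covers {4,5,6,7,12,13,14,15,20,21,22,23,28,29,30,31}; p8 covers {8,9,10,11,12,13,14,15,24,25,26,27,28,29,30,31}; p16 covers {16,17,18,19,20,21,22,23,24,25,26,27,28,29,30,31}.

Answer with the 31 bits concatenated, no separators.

Place data at non-parity positions: p1 p2 0 p4 1 1 1 p8 0 0 0 1 0 0 1 p16 0 1 1 0 0 1 0 1 1 1 1 0 0 1 0
p1 (pos 1,3,5,7,9,11,13,15,17,19,21,23,25,27,29,31): XOR of data positions = 0⊕1⊕1⊕0⊕0⊕0⊕1⊕0⊕1⊕0⊕0⊕1⊕1⊕0⊕0 = 0
p2 (pos 2,3,6,7,10,11,14,15,18,19,22,23,26,27,30,31): XOR of data positions = 0⊕1⊕1⊕0⊕0⊕0⊕1⊕1⊕1⊕1⊕0⊕1⊕1⊕1⊕0 = 1
p4 (pos 4,5,6,7,12,13,14,15,20,21,22,23,28,29,30,31): XOR of data positions = 1⊕1⊕1⊕1⊕0⊕0⊕1⊕0⊕0⊕1⊕0⊕0⊕0⊕1⊕0 = 1
p8 (pos 8,9,10,11,12,13,14,15,24,25,26,27,28,29,30,31): XOR of data positions = 0⊕0⊕0⊕1⊕0⊕0⊕1⊕1⊕1⊕1⊕1⊕0⊕0⊕1⊕0 = 1
p16 (pos 16,17,18,19,20,21,22,23,24,25,26,27,28,29,30,31): XOR of data positions = 0⊕1⊕1⊕0⊕0⊕1⊕0⊕1⊕1⊕1⊕1⊕0⊕0⊕1⊕0 = 0
Codeword: 0101111100010010011001011110010

0101111100010010011001011110010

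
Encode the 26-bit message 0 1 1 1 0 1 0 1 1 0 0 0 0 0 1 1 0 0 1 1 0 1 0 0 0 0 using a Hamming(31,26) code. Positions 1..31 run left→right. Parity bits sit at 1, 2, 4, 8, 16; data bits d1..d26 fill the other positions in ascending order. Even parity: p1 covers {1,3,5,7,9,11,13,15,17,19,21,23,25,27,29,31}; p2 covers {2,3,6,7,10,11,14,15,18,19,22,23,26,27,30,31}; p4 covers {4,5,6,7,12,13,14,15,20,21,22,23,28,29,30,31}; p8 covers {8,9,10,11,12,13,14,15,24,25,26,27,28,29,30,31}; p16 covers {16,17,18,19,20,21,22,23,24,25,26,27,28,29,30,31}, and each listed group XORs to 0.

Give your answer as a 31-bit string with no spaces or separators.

Place data at non-parity positions: p1 p2 0 p4 1 1 1 p8 0 1 0 1 1 0 0 p16 0 0 0 1 1 0 0 1 1 0 1 0 0 0 0
p1 (pos 1,3,5,7,9,11,13,15,17,19,21,23,25,27,29,31): XOR of data positions = 0⊕1⊕1⊕0⊕0⊕1⊕0⊕0⊕0⊕1⊕0⊕1⊕1⊕0⊕0 = 0
p2 (pos 2,3,6,7,10,11,14,15,18,19,22,23,26,27,30,31): XOR of data positions = 0⊕1⊕1⊕1⊕0⊕0⊕0⊕0⊕0⊕0⊕0⊕0⊕1⊕0⊕0 = 0
p4 (pos 4,5,6,7,12,13,14,15,20,21,22,23,28,29,30,31): XOR of data positions = 1⊕1⊕1⊕1⊕1⊕0⊕0⊕1⊕1⊕0⊕0⊕0⊕0⊕0⊕0 = 1
p8 (pos 8,9,10,11,12,13,14,15,24,25,26,27,28,29,30,31): XOR of data positions = 0⊕1⊕0⊕1⊕1⊕0⊕0⊕1⊕1⊕0⊕1⊕0⊕0⊕0⊕0 = 0
p16 (pos 16,17,18,19,20,21,22,23,24,25,26,27,28,29,30,31): XOR of data positions = 0⊕0⊕0⊕1⊕1⊕0⊕0⊕1⊕1⊕0⊕1⊕0⊕0⊕0⊕0 = 1
Codeword: 0001111001011001000110011010000

0001111001011001000110011010000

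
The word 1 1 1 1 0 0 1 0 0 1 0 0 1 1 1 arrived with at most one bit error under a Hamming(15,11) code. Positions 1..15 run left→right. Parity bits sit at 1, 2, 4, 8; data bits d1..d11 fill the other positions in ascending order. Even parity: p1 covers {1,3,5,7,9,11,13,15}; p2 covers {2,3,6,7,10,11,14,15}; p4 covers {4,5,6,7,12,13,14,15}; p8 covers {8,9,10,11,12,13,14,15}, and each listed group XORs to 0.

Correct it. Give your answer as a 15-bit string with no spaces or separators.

111110100100111

s1 (pos 1,3,5,7,9,11,13,15): 1⊕1⊕0⊕1⊕0⊕0⊕1⊕1 = 1
s2 (pos 2,3,6,7,10,11,14,15): 1⊕1⊕0⊕1⊕1⊕0⊕1⊕1 = 0
s4 (pos 4,5,6,7,12,13,14,15): 1⊕0⊕0⊕1⊕0⊕1⊕1⊕1 = 1
s8 (pos 8,9,10,11,12,13,14,15): 0⊕0⊕1⊕0⊕0⊕1⊕1⊕1 = 0
Syndrome s8…s1 = 0101 → error at position 5.
Flip position 5: 111100100100111 → 111110100100111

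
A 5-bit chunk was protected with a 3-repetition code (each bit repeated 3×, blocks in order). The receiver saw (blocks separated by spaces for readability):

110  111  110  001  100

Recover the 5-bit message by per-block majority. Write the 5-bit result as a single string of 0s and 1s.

Block 1 (110): 2 ones → 1
Block 2 (111): 3 ones → 1
Block 3 (110): 2 ones → 1
Block 4 (001): 1 one → 0
Block 5 (100): 1 one → 0

11100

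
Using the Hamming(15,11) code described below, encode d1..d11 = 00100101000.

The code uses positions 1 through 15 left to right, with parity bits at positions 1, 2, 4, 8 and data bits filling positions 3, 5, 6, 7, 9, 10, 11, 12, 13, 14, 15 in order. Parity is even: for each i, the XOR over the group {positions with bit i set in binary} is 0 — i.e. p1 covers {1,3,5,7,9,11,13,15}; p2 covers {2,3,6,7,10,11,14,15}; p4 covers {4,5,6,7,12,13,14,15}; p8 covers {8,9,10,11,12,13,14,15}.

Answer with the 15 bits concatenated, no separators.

Place data at non-parity positions: p1 p2 0 p4 0 1 0 p8 0 1 0 1 0 0 0
p1 (pos 1,3,5,7,9,11,13,15): XOR of data positions = 0⊕0⊕0⊕0⊕0⊕0⊕0 = 0
p2 (pos 2,3,6,7,10,11,14,15): XOR of data positions = 0⊕1⊕0⊕1⊕0⊕0⊕0 = 0
p4 (pos 4,5,6,7,12,13,14,15): XOR of data positions = 0⊕1⊕0⊕1⊕0⊕0⊕0 = 0
p8 (pos 8,9,10,11,12,13,14,15): XOR of data positions = 0⊕1⊕0⊕1⊕0⊕0⊕0 = 0
Codeword: 000001000101000

000001000101000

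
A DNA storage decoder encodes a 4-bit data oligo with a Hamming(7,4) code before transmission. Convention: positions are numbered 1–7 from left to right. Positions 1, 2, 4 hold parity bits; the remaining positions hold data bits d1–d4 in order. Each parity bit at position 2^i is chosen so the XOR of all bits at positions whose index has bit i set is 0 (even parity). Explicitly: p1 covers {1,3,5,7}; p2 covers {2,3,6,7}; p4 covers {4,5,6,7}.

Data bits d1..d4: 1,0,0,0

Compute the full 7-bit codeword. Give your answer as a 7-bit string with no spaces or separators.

1110000

Place data at non-parity positions: p1 p2 1 p4 0 0 0
p1 (pos 1,3,5,7): XOR of data positions = 1⊕0⊕0 = 1
p2 (pos 2,3,6,7): XOR of data positions = 1⊕0⊕0 = 1
p4 (pos 4,5,6,7): XOR of data positions = 0⊕0⊕0 = 0
Codeword: 1110000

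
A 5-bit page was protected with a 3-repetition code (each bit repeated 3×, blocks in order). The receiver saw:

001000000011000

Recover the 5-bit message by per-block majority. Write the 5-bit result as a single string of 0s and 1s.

Block 1 (001): 1 one → 0
Block 2 (000): 0 ones → 0
Block 3 (000): 0 ones → 0
Block 4 (011): 2 ones → 1
Block 5 (000): 0 ones → 0

00010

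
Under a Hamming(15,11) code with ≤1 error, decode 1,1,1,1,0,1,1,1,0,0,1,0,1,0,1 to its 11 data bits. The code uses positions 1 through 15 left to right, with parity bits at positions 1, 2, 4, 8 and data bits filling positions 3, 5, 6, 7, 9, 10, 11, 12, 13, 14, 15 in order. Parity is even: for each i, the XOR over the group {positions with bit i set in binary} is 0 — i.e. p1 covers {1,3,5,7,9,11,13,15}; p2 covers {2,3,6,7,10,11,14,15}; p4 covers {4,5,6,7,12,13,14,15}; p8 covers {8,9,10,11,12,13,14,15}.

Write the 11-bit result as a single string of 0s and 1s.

s1 (pos 1,3,5,7,9,11,13,15): 1⊕1⊕0⊕1⊕0⊕1⊕1⊕1 = 0
s2 (pos 2,3,6,7,10,11,14,15): 1⊕1⊕1⊕1⊕0⊕1⊕0⊕1 = 0
s4 (pos 4,5,6,7,12,13,14,15): 1⊕0⊕1⊕1⊕0⊕1⊕0⊕1 = 1
s8 (pos 8,9,10,11,12,13,14,15): 1⊕0⊕0⊕1⊕0⊕1⊕0⊕1 = 0
Syndrome s8…s1 = 0100 → error at position 4.
Flip position 4: 111101110010101 → 111001110010101
Read data bits from positions 3,5,6,7,9,10,11,12,13,14,15: 10110010101

10110010101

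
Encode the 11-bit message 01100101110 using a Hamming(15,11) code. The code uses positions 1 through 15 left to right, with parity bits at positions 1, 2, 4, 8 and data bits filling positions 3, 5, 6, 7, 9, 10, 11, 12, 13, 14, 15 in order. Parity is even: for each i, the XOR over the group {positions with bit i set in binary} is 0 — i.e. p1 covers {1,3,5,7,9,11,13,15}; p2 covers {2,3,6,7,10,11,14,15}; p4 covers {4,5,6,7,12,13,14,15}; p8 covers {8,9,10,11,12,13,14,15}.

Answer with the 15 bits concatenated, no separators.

010111000101110

Place data at non-parity positions: p1 p2 0 p4 1 1 0 p8 0 1 0 1 1 1 0
p1 (pos 1,3,5,7,9,11,13,15): XOR of data positions = 0⊕1⊕0⊕0⊕0⊕1⊕0 = 0
p2 (pos 2,3,6,7,10,11,14,15): XOR of data positions = 0⊕1⊕0⊕1⊕0⊕1⊕0 = 1
p4 (pos 4,5,6,7,12,13,14,15): XOR of data positions = 1⊕1⊕0⊕1⊕1⊕1⊕0 = 1
p8 (pos 8,9,10,11,12,13,14,15): XOR of data positions = 0⊕1⊕0⊕1⊕1⊕1⊕0 = 0
Codeword: 010111000101110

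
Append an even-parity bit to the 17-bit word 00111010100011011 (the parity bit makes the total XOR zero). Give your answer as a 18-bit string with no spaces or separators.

001110101000110111

XOR of the 17 data bits: 0⊕0⊕1⊕1⊕1⊕0⊕1⊕0⊕1⊕0⊕0⊕0⊕1⊕1⊕0⊕1⊕1 = 1
Parity bit = 1 (so all 18 bits XOR to 0).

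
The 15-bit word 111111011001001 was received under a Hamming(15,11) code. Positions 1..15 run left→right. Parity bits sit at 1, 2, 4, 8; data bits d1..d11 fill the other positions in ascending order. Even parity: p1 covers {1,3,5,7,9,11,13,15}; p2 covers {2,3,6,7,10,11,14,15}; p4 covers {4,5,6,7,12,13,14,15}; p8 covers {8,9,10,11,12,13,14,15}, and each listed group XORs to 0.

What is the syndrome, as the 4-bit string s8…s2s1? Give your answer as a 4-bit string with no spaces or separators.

0101

s1 (pos 1,3,5,7,9,11,13,15): 1⊕1⊕1⊕0⊕1⊕0⊕0⊕1 = 1
s2 (pos 2,3,6,7,10,11,14,15): 1⊕1⊕1⊕0⊕0⊕0⊕0⊕1 = 0
s4 (pos 4,5,6,7,12,13,14,15): 1⊕1⊕1⊕0⊕1⊕0⊕0⊕1 = 1
s8 (pos 8,9,10,11,12,13,14,15): 1⊕1⊕0⊕0⊕1⊕0⊕0⊕1 = 0
Syndrome s8…s1 = 0101 → error at position 5.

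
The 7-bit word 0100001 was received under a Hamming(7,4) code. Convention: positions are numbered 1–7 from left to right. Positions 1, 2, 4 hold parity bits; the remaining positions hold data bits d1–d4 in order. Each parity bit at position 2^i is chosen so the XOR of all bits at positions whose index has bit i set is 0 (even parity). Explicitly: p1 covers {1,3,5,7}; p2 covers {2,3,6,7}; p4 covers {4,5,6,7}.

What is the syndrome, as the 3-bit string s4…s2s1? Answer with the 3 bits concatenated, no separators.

101

s1 (pos 1,3,5,7): 0⊕0⊕0⊕1 = 1
s2 (pos 2,3,6,7): 1⊕0⊕0⊕1 = 0
s4 (pos 4,5,6,7): 0⊕0⊕0⊕1 = 1
Syndrome s4…s1 = 101 → error at position 5.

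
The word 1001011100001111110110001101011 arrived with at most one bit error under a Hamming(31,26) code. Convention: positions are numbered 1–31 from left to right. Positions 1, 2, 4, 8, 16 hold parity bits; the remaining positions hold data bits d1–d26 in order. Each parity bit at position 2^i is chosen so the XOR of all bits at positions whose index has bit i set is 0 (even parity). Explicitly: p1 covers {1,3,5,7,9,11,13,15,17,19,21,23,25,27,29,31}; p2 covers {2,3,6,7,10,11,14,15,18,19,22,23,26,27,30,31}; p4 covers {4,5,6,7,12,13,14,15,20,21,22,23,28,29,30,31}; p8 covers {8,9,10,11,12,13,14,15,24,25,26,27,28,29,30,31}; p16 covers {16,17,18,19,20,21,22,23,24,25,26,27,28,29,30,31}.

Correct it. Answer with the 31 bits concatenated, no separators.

1001011100011111110110001101011

s1 (pos 1,3,5,7,9,11,13,15,17,19,21,23,25,27,29,31): 1⊕0⊕0⊕1⊕0⊕0⊕1⊕1⊕1⊕0⊕1⊕0⊕1⊕0⊕0⊕1 = 0
s2 (pos 2,3,6,7,10,11,14,15,18,19,22,23,26,27,30,31): 0⊕0⊕1⊕1⊕0⊕0⊕1⊕1⊕1⊕0⊕0⊕0⊕1⊕0⊕1⊕1 = 0
s4 (pos 4,5,6,7,12,13,14,15,20,21,22,23,28,29,30,31): 1⊕0⊕1⊕1⊕0⊕1⊕1⊕1⊕1⊕1⊕0⊕0⊕1⊕0⊕1⊕1 = 1
s8 (pos 8,9,10,11,12,13,14,15,24,25,26,27,28,29,30,31): 1⊕0⊕0⊕0⊕0⊕1⊕1⊕1⊕0⊕1⊕1⊕0⊕1⊕0⊕1⊕1 = 1
s16 (pos 16,17,18,19,20,21,22,23,24,25,26,27,28,29,30,31): 1⊕1⊕1⊕0⊕1⊕1⊕0⊕0⊕0⊕1⊕1⊕0⊕1⊕0⊕1⊕1 = 0
Syndrome s16…s1 = 01100 → error at position 12.
Flip position 12: 1001011100001111110110001101011 → 1001011100011111110110001101011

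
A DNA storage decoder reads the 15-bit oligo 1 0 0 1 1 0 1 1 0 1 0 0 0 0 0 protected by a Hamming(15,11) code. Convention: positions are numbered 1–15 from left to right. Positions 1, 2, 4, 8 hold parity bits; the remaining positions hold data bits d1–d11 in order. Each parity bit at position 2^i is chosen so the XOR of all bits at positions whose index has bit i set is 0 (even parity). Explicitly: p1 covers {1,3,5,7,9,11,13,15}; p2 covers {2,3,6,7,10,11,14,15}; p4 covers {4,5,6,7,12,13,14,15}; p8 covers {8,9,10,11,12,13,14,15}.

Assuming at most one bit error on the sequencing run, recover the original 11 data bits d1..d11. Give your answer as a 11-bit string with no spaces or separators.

s1 (pos 1,3,5,7,9,11,13,15): 1⊕0⊕1⊕1⊕0⊕0⊕0⊕0 = 1
s2 (pos 2,3,6,7,10,11,14,15): 0⊕0⊕0⊕1⊕1⊕0⊕0⊕0 = 0
s4 (pos 4,5,6,7,12,13,14,15): 1⊕1⊕0⊕1⊕0⊕0⊕0⊕0 = 1
s8 (pos 8,9,10,11,12,13,14,15): 1⊕0⊕1⊕0⊕0⊕0⊕0⊕0 = 0
Syndrome s8…s1 = 0101 → error at position 5.
Flip position 5: 100110110100000 → 100100110100000
Read data bits from positions 3,5,6,7,9,10,11,12,13,14,15: 00010100000

00010100000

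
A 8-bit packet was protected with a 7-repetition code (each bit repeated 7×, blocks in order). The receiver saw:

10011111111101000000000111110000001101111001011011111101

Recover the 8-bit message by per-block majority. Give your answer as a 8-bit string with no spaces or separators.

Block 1 (1001111): 5 ones → 1
Block 2 (1111101): 6 ones → 1
Block 3 (0000000): 0 ones → 0
Block 4 (0011111): 5 ones → 1
Block 5 (0000001): 1 one → 0
Block 6 (1011110): 5 ones → 1
Block 7 (0101101): 4 ones → 1
Block 8 (1111101): 6 ones → 1

11010111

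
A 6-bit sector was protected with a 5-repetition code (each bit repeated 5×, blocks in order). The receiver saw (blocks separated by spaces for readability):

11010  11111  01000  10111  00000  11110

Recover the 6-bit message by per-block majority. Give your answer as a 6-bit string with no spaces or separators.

Block 1 (11010): 3 ones → 1
Block 2 (11111): 5 ones → 1
Block 3 (01000): 1 one → 0
Block 4 (10111): 4 ones → 1
Block 5 (00000): 0 ones → 0
Block 6 (11110): 4 ones → 1

110101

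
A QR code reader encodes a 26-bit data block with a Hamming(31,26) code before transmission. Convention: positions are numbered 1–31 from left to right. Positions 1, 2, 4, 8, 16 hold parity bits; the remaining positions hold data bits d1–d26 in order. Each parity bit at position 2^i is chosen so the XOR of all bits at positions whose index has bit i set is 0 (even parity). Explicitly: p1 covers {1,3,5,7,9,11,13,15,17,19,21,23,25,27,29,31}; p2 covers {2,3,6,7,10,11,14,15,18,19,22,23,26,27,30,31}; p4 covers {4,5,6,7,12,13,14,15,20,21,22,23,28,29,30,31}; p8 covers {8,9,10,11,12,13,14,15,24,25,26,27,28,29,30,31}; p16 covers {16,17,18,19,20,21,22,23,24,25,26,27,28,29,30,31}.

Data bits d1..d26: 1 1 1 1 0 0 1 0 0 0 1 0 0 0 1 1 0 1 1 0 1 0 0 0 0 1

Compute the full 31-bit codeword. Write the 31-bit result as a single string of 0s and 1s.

Place data at non-parity positions: p1 p2 1 p4 1 1 1 p8 0 0 1 0 0 0 1 p16 0 0 0 1 1 0 1 1 0 1 0 0 0 0 1
p1 (pos 1,3,5,7,9,11,13,15,17,19,21,23,25,27,29,31): XOR of data positions = 1⊕1⊕1⊕0⊕1⊕0⊕1⊕0⊕0⊕1⊕1⊕0⊕0⊕0⊕1 = 0
p2 (pos 2,3,6,7,10,11,14,15,18,19,22,23,26,27,30,31): XOR of data positions = 1⊕1⊕1⊕0⊕1⊕0⊕1⊕0⊕0⊕0⊕1⊕1⊕0⊕0⊕1 = 0
p4 (pos 4,5,6,7,12,13,14,15,20,21,22,23,28,29,30,31): XOR of data positions = 1⊕1⊕1⊕0⊕0⊕0⊕1⊕1⊕1⊕0⊕1⊕0⊕0⊕0⊕1 = 0
p8 (pos 8,9,10,11,12,13,14,15,24,25,26,27,28,29,30,31): XOR of data positions = 0⊕0⊕1⊕0⊕0⊕0⊕1⊕1⊕0⊕1⊕0⊕0⊕0⊕0⊕1 = 1
p16 (pos 16,17,18,19,20,21,22,23,24,25,26,27,28,29,30,31): XOR of data positions = 0⊕0⊕0⊕1⊕1⊕0⊕1⊕1⊕0⊕1⊕0⊕0⊕0⊕0⊕1 = 0
Codeword: 0010111100100010000110110100001

0010111100100010000110110100001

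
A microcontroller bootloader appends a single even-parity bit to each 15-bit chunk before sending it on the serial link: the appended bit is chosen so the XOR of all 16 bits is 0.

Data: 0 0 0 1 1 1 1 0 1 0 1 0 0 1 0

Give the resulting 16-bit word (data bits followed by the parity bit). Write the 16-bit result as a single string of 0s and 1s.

0001111010100101

XOR of the 15 data bits: 0⊕0⊕0⊕1⊕1⊕1⊕1⊕0⊕1⊕0⊕1⊕0⊕0⊕1⊕0 = 1
Parity bit = 1 (so all 16 bits XOR to 0).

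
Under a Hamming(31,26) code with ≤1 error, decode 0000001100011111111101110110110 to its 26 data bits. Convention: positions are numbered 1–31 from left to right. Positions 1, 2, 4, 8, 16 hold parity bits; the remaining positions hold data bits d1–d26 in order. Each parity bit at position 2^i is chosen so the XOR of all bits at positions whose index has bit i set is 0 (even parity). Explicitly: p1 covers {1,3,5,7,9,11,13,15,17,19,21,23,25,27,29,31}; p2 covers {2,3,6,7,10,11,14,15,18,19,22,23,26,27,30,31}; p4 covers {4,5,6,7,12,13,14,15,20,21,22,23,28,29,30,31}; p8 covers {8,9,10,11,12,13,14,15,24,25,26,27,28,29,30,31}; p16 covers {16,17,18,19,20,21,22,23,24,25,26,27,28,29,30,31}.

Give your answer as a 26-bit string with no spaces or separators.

s1 (pos 1,3,5,7,9,11,13,15,17,19,21,23,25,27,29,31): 0⊕0⊕0⊕1⊕0⊕0⊕1⊕1⊕1⊕1⊕0⊕1⊕0⊕1⊕1⊕0 = 0
s2 (pos 2,3,6,7,10,11,14,15,18,19,22,23,26,27,30,31): 0⊕0⊕0⊕1⊕0⊕0⊕1⊕1⊕1⊕1⊕1⊕1⊕1⊕1⊕1⊕0 = 0
s4 (pos 4,5,6,7,12,13,14,15,20,21,22,23,28,29,30,31): 0⊕0⊕0⊕1⊕1⊕1⊕1⊕1⊕1⊕0⊕1⊕1⊕0⊕1⊕1⊕0 = 0
s8 (pos 8,9,10,11,12,13,14,15,24,25,26,27,28,29,30,31): 1⊕0⊕0⊕0⊕1⊕1⊕1⊕1⊕1⊕0⊕1⊕1⊕0⊕1⊕1⊕0 = 0
s16 (pos 16,17,18,19,20,21,22,23,24,25,26,27,28,29,30,31): 1⊕1⊕1⊕1⊕1⊕0⊕1⊕1⊕1⊕0⊕1⊕1⊕0⊕1⊕1⊕0 = 0
Syndrome s16…s1 = 00000 → no error.
Read data bits from positions 3,5,6,7,9,10,11,12,13,14,15,17,18,19,20,21,22,23,24,25,26,27,28,29,30,31: 00010001111111101110110110

00010001111111101110110110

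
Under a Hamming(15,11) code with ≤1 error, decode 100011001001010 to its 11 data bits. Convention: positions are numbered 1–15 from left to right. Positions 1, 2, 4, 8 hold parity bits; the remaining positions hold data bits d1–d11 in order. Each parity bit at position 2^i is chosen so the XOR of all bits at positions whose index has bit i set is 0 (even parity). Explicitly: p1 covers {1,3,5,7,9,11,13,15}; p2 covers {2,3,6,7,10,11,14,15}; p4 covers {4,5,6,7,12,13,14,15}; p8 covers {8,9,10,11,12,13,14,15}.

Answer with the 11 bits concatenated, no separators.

01100001010

s1 (pos 1,3,5,7,9,11,13,15): 1⊕0⊕1⊕0⊕1⊕0⊕0⊕0 = 1
s2 (pos 2,3,6,7,10,11,14,15): 0⊕0⊕1⊕0⊕0⊕0⊕1⊕0 = 0
s4 (pos 4,5,6,7,12,13,14,15): 0⊕1⊕1⊕0⊕1⊕0⊕1⊕0 = 0
s8 (pos 8,9,10,11,12,13,14,15): 0⊕1⊕0⊕0⊕1⊕0⊕1⊕0 = 1
Syndrome s8…s1 = 1001 → error at position 9.
Flip position 9: 100011001001010 → 100011000001010
Read data bits from positions 3,5,6,7,9,10,11,12,13,14,15: 01100001010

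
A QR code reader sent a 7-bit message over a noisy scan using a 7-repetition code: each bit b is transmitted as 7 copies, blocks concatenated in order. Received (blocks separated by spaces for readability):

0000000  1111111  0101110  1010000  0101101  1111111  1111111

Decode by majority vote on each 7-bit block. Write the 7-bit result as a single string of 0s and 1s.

0110111

Block 1 (0000000): 0 ones → 0
Block 2 (1111111): 7 ones → 1
Block 3 (0101110): 4 ones → 1
Block 4 (1010000): 2 ones → 0
Block 5 (0101101): 4 ones → 1
Block 6 (1111111): 7 ones → 1
Block 7 (1111111): 7 ones → 1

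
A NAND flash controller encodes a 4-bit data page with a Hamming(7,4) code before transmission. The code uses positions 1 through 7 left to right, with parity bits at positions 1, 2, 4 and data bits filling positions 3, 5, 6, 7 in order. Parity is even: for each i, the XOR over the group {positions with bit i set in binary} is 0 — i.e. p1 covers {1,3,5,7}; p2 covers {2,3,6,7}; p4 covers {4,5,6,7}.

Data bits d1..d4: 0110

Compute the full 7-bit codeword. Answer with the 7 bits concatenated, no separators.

1100110

Place data at non-parity positions: p1 p2 0 p4 1 1 0
p1 (pos 1,3,5,7): XOR of data positions = 0⊕1⊕0 = 1
p2 (pos 2,3,6,7): XOR of data positions = 0⊕1⊕0 = 1
p4 (pos 4,5,6,7): XOR of data positions = 1⊕1⊕0 = 0
Codeword: 1100110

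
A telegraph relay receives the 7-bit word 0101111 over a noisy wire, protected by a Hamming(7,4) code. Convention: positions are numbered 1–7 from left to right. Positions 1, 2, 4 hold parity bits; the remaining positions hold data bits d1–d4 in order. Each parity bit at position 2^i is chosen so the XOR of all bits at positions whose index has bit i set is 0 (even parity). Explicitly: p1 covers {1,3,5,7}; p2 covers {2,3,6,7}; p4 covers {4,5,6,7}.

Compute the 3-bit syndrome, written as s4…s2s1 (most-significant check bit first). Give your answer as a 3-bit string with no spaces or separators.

s1 (pos 1,3,5,7): 0⊕0⊕1⊕1 = 0
s2 (pos 2,3,6,7): 1⊕0⊕1⊕1 = 1
s4 (pos 4,5,6,7): 1⊕1⊕1⊕1 = 0
Syndrome s4…s1 = 010 → error at position 2.

010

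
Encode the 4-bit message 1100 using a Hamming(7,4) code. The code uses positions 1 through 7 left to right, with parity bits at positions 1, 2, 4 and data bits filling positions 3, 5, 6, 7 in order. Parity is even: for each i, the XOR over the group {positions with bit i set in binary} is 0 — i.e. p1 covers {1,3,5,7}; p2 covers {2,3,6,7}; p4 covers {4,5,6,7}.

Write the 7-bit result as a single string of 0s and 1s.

Place data at non-parity positions: p1 p2 1 p4 1 0 0
p1 (pos 1,3,5,7): XOR of data positions = 1⊕1⊕0 = 0
p2 (pos 2,3,6,7): XOR of data positions = 1⊕0⊕0 = 1
p4 (pos 4,5,6,7): XOR of data positions = 1⊕0⊕0 = 1
Codeword: 0111100

0111100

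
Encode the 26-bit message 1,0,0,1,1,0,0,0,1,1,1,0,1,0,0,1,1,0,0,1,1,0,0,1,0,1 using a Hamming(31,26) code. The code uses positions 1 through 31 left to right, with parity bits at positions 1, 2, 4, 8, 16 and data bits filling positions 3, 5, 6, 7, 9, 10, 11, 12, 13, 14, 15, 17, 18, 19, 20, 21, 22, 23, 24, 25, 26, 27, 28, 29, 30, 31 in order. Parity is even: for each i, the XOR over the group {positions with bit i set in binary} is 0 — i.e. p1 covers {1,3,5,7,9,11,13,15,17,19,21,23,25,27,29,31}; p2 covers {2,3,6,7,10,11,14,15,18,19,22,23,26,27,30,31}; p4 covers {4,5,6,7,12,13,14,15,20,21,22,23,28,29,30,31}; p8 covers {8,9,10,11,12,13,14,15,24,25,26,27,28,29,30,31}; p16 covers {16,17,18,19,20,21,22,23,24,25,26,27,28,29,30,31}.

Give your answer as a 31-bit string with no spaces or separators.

Place data at non-parity positions: p1 p2 1 p4 0 0 1 p8 1 0 0 0 1 1 1 p16 0 1 0 0 1 1 0 0 1 1 0 0 1 0 1
p1 (pos 1,3,5,7,9,11,13,15,17,19,21,23,25,27,29,31): XOR of data positions = 1⊕0⊕1⊕1⊕0⊕1⊕1⊕0⊕0⊕1⊕0⊕1⊕0⊕1⊕1 = 1
p2 (pos 2,3,6,7,10,11,14,15,18,19,22,23,26,27,30,31): XOR of data positions = 1⊕0⊕1⊕0⊕0⊕1⊕1⊕1⊕0⊕1⊕0⊕1⊕0⊕0⊕1 = 0
p4 (pos 4,5,6,7,12,13,14,15,20,21,22,23,28,29,30,31): XOR of data positions = 0⊕0⊕1⊕0⊕1⊕1⊕1⊕0⊕1⊕1⊕0⊕0⊕1⊕0⊕1 = 0
p8 (pos 8,9,10,11,12,13,14,15,24,25,26,27,28,29,30,31): XOR of data positions = 1⊕0⊕0⊕0⊕1⊕1⊕1⊕0⊕1⊕1⊕0⊕0⊕1⊕0⊕1 = 0
p16 (pos 16,17,18,19,20,21,22,23,24,25,26,27,28,29,30,31): XOR of data positions = 0⊕1⊕0⊕0⊕1⊕1⊕0⊕0⊕1⊕1⊕0⊕0⊕1⊕0⊕1 = 1
Codeword: 1010001010001111010011001100101

1010001010001111010011001100101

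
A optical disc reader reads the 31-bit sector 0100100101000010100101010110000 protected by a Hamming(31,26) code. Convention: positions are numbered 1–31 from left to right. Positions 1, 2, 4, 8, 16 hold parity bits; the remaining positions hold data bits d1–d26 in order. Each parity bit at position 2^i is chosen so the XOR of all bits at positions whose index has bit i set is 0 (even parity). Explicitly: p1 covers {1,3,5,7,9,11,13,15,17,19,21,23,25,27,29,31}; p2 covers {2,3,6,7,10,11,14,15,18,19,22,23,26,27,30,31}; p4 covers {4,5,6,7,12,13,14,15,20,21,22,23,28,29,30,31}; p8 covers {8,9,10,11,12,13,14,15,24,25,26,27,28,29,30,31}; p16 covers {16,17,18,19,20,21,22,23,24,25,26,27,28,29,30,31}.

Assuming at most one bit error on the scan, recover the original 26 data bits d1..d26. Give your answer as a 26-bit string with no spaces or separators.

01000100001100101010110000

s1 (pos 1,3,5,7,9,11,13,15,17,19,21,23,25,27,29,31): 0⊕0⊕1⊕0⊕0⊕0⊕0⊕1⊕1⊕0⊕0⊕0⊕0⊕1⊕0⊕0 = 0
s2 (pos 2,3,6,7,10,11,14,15,18,19,22,23,26,27,30,31): 1⊕0⊕0⊕0⊕1⊕0⊕0⊕1⊕0⊕0⊕1⊕0⊕1⊕1⊕0⊕0 = 0
s4 (pos 4,5,6,7,12,13,14,15,20,21,22,23,28,29,30,31): 0⊕1⊕0⊕0⊕0⊕0⊕0⊕1⊕1⊕0⊕1⊕0⊕0⊕0⊕0⊕0 = 0
s8 (pos 8,9,10,11,12,13,14,15,24,25,26,27,28,29,30,31): 1⊕0⊕1⊕0⊕0⊕0⊕0⊕1⊕1⊕0⊕1⊕1⊕0⊕0⊕0⊕0 = 0
s16 (pos 16,17,18,19,20,21,22,23,24,25,26,27,28,29,30,31): 0⊕1⊕0⊕0⊕1⊕0⊕1⊕0⊕1⊕0⊕1⊕1⊕0⊕0⊕0⊕0 = 0
Syndrome s16…s1 = 00000 → no error.
Read data bits from positions 3,5,6,7,9,10,11,12,13,14,15,17,18,19,20,21,22,23,24,25,26,27,28,29,30,31: 01000100001100101010110000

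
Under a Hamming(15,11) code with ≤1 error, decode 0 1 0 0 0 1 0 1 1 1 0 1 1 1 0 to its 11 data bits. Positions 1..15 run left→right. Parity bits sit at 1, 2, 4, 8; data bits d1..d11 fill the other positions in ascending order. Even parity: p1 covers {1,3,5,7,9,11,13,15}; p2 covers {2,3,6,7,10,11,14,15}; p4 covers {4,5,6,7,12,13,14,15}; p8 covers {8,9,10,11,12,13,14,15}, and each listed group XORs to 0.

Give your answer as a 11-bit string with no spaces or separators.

00101101110

s1 (pos 1,3,5,7,9,11,13,15): 0⊕0⊕0⊕0⊕1⊕0⊕1⊕0 = 0
s2 (pos 2,3,6,7,10,11,14,15): 1⊕0⊕1⊕0⊕1⊕0⊕1⊕0 = 0
s4 (pos 4,5,6,7,12,13,14,15): 0⊕0⊕1⊕0⊕1⊕1⊕1⊕0 = 0
s8 (pos 8,9,10,11,12,13,14,15): 1⊕1⊕1⊕0⊕1⊕1⊕1⊕0 = 0
Syndrome s8…s1 = 0000 → no error.
Read data bits from positions 3,5,6,7,9,10,11,12,13,14,15: 00101101110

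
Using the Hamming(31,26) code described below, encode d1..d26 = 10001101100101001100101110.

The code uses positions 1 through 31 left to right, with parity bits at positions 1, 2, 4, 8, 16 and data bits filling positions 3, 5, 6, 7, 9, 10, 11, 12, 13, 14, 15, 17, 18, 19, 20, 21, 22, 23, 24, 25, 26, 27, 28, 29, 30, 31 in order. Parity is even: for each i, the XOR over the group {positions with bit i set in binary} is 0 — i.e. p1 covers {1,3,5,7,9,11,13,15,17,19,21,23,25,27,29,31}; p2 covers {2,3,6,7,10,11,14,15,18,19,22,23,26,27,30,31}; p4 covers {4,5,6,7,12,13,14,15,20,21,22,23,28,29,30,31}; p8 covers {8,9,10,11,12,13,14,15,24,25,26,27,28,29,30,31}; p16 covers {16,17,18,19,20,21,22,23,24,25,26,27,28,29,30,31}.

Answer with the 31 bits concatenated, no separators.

Place data at non-parity positions: p1 p2 1 p4 0 0 0 p8 1 1 0 1 1 0 0 p16 1 0 1 0 0 1 1 0 0 1 0 1 1 1 0
p1 (pos 1,3,5,7,9,11,13,15,17,19,21,23,25,27,29,31): XOR of data positions = 1⊕0⊕0⊕1⊕0⊕1⊕0⊕1⊕1⊕0⊕1⊕0⊕0⊕1⊕0 = 1
p2 (pos 2,3,6,7,10,11,14,15,18,19,22,23,26,27,30,31): XOR of data positions = 1⊕0⊕0⊕1⊕0⊕0⊕0⊕0⊕1⊕1⊕1⊕1⊕0⊕1⊕0 = 1
p4 (pos 4,5,6,7,12,13,14,15,20,21,22,23,28,29,30,31): XOR of data positions = 0⊕0⊕0⊕1⊕1⊕0⊕0⊕0⊕0⊕1⊕1⊕1⊕1⊕1⊕0 = 1
p8 (pos 8,9,10,11,12,13,14,15,24,25,26,27,28,29,30,31): XOR of data positions = 1⊕1⊕0⊕1⊕1⊕0⊕0⊕0⊕0⊕1⊕0⊕1⊕1⊕1⊕0 = 0
p16 (pos 16,17,18,19,20,21,22,23,24,25,26,27,28,29,30,31): XOR of data positions = 1⊕0⊕1⊕0⊕0⊕1⊕1⊕0⊕0⊕1⊕0⊕1⊕1⊕1⊕0 = 0
Codeword: 1111000011011000101001100101110

1111000011011000101001100101110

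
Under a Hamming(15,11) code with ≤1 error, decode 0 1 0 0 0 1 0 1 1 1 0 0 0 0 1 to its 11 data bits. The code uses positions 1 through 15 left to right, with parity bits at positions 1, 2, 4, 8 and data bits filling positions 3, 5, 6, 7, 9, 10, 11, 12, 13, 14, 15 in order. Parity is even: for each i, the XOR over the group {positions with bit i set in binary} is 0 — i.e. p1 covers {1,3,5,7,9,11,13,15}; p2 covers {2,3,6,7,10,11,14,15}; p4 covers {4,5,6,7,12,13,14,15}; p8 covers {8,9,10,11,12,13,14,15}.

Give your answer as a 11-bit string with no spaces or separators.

s1 (pos 1,3,5,7,9,11,13,15): 0⊕0⊕0⊕0⊕1⊕0⊕0⊕1 = 0
s2 (pos 2,3,6,7,10,11,14,15): 1⊕0⊕1⊕0⊕1⊕0⊕0⊕1 = 0
s4 (pos 4,5,6,7,12,13,14,15): 0⊕0⊕1⊕0⊕0⊕0⊕0⊕1 = 0
s8 (pos 8,9,10,11,12,13,14,15): 1⊕1⊕1⊕0⊕0⊕0⊕0⊕1 = 0
Syndrome s8…s1 = 0000 → no error.
Read data bits from positions 3,5,6,7,9,10,11,12,13,14,15: 00101100001

00101100001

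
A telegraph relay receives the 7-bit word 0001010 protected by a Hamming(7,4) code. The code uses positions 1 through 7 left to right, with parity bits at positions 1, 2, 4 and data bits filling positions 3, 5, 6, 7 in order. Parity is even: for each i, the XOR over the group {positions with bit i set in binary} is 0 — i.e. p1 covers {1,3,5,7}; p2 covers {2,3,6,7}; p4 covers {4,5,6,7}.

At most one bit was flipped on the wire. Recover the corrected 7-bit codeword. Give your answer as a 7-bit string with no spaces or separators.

s1 (pos 1,3,5,7): 0⊕0⊕0⊕0 = 0
s2 (pos 2,3,6,7): 0⊕0⊕1⊕0 = 1
s4 (pos 4,5,6,7): 1⊕0⊕1⊕0 = 0
Syndrome s4…s1 = 010 → error at position 2.
Flip position 2: 0001010 → 0101010

0101010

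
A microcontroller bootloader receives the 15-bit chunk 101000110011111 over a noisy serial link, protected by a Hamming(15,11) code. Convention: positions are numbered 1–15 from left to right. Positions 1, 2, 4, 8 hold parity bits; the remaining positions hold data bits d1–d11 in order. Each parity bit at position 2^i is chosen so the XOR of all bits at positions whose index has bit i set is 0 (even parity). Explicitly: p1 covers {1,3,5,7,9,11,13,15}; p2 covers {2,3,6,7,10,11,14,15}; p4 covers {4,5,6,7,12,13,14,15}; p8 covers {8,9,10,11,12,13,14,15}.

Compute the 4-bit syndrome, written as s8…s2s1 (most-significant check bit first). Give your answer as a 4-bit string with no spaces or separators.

0110

s1 (pos 1,3,5,7,9,11,13,15): 1⊕1⊕0⊕1⊕0⊕1⊕1⊕1 = 0
s2 (pos 2,3,6,7,10,11,14,15): 0⊕1⊕0⊕1⊕0⊕1⊕1⊕1 = 1
s4 (pos 4,5,6,7,12,13,14,15): 0⊕0⊕0⊕1⊕1⊕1⊕1⊕1 = 1
s8 (pos 8,9,10,11,12,13,14,15): 1⊕0⊕0⊕1⊕1⊕1⊕1⊕1 = 0
Syndrome s8…s1 = 0110 → error at position 6.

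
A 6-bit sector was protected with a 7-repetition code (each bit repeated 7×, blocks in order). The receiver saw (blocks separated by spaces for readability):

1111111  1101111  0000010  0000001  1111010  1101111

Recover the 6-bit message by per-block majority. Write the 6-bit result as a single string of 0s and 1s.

Block 1 (1111111): 7 ones → 1
Block 2 (1101111): 6 ones → 1
Block 3 (0000010): 1 one → 0
Block 4 (0000001): 1 one → 0
Block 5 (1111010): 5 ones → 1
Block 6 (1101111): 6 ones → 1

110011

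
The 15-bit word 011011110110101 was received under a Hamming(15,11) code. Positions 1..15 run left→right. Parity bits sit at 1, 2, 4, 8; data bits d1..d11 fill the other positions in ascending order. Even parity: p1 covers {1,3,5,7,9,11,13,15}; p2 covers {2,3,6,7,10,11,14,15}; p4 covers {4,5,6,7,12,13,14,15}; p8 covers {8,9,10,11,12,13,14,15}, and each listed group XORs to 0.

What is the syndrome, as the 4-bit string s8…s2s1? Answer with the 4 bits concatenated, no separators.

1110

s1 (pos 1,3,5,7,9,11,13,15): 0⊕1⊕1⊕1⊕0⊕1⊕1⊕1 = 0
s2 (pos 2,3,6,7,10,11,14,15): 1⊕1⊕1⊕1⊕1⊕1⊕0⊕1 = 1
s4 (pos 4,5,6,7,12,13,14,15): 0⊕1⊕1⊕1⊕0⊕1⊕0⊕1 = 1
s8 (pos 8,9,10,11,12,13,14,15): 1⊕0⊕1⊕1⊕0⊕1⊕0⊕1 = 1
Syndrome s8…s1 = 1110 → error at position 14.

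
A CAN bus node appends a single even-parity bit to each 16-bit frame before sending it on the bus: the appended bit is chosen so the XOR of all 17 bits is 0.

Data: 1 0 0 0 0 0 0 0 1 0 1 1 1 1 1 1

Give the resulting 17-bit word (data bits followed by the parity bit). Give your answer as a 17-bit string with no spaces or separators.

XOR of the 16 data bits: 1⊕0⊕0⊕0⊕0⊕0⊕0⊕0⊕1⊕0⊕1⊕1⊕1⊕1⊕1⊕1 = 0
Parity bit = 0 (so all 17 bits XOR to 0).

10000000101111110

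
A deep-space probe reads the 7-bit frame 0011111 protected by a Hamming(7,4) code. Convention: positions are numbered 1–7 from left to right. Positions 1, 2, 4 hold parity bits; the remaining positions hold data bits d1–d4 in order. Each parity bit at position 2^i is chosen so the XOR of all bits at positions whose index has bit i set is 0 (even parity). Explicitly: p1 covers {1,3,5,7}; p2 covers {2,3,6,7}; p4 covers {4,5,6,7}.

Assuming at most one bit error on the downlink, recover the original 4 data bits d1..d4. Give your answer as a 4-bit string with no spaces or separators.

s1 (pos 1,3,5,7): 0⊕1⊕1⊕1 = 1
s2 (pos 2,3,6,7): 0⊕1⊕1⊕1 = 1
s4 (pos 4,5,6,7): 1⊕1⊕1⊕1 = 0
Syndrome s4…s1 = 011 → error at position 3.
Flip position 3: 0011111 → 0001111
Read data bits from positions 3,5,6,7: 0111

0111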